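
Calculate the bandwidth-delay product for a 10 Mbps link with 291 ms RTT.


BDP = bandwidth * RTT
= 10 Mbps * 291 ms
= 10 * 1e6 * 291 / 1000 bits
= 2910000 bits
= 363750 bytes
= 355.2246 KB
BDP = 2910000 bits (363750 bytes)


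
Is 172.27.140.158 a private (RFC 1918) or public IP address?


RFC 1918 private ranges:
  10.0.0.0/8 (10.0.0.0 - 10.255.255.255)
  172.16.0.0/12 (172.16.0.0 - 172.31.255.255)
  192.168.0.0/16 (192.168.0.0 - 192.168.255.255)
Private (in 172.16.0.0/12)


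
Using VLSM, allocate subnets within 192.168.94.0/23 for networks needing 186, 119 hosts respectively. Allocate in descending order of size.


186 hosts -> /24 (254 usable): 192.168.94.0/24
119 hosts -> /25 (126 usable): 192.168.95.0/25
Allocation: 192.168.94.0/24 (186 hosts, 254 usable); 192.168.95.0/25 (119 hosts, 126 usable)


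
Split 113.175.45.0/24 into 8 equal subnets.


New prefix = 24 + 3 = 27
Each subnet has 32 addresses
  113.175.45.0/27
  113.175.45.32/27
  113.175.45.64/27
  113.175.45.96/27
  113.175.45.128/27
  113.175.45.160/27
  113.175.45.192/27
  113.175.45.224/27
Subnets: 113.175.45.0/27, 113.175.45.32/27, 113.175.45.64/27, 113.175.45.96/27, 113.175.45.128/27, 113.175.45.160/27, 113.175.45.192/27, 113.175.45.224/27


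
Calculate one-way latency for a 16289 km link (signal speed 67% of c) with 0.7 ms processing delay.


Speed = 0.67 * 3e5 km/s = 201000 km/s
Propagation delay = 16289 / 201000 = 0.081 s = 81.0398 ms
Processing delay = 0.7 ms
Total one-way latency = 81.7398 ms


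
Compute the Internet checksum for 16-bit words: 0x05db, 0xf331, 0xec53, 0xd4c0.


Sum all words (with carry folding):
+ 0x05db = 0x05db
+ 0xf331 = 0xf90c
+ 0xec53 = 0xe560
+ 0xd4c0 = 0xba21
One's complement: ~0xba21
Checksum = 0x45de


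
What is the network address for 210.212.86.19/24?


IP:   11010010.11010100.01010110.00010011
Mask: 11111111.11111111.11111111.00000000
AND operation:
Net:  11010010.11010100.01010110.00000000
Network: 210.212.86.0/24


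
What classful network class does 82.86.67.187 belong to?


First octet: 82
Binary: 01010010
0xxxxxxx -> Class A (1-126)
Class A, default mask 255.0.0.0 (/8)


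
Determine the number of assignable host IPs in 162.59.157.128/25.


Host bits = 32 - 25 = 7
Total addresses = 2^7 = 128
Usable = total - 2 (network and broadcast)
Usable hosts: 126


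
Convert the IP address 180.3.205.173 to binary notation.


180 = 10110100
3 = 00000011
205 = 11001101
173 = 10101101
Binary: 10110100.00000011.11001101.10101101


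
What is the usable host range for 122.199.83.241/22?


Network: 122.199.80.0
Broadcast: 122.199.83.255
First usable = network + 1
Last usable = broadcast - 1
Range: 122.199.80.1 to 122.199.83.254


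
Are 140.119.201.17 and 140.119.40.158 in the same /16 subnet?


Mask: 255.255.0.0
140.119.201.17 AND mask = 140.119.0.0
140.119.40.158 AND mask = 140.119.0.0
Yes, same subnet (140.119.0.0)


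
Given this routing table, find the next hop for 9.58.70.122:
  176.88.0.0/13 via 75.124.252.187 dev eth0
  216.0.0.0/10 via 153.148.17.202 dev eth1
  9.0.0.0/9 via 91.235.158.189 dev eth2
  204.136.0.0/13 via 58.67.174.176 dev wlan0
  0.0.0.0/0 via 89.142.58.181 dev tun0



Longest prefix match for 9.58.70.122:
  /13 176.88.0.0: no
  /10 216.0.0.0: no
  /9 9.0.0.0: MATCH
  /13 204.136.0.0: no
  /0 0.0.0.0: MATCH
Selected: next-hop 91.235.158.189 via eth2 (matched /9)


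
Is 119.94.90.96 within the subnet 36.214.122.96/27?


Subnet network: 36.214.122.96
Test IP AND mask: 119.94.90.96
No, 119.94.90.96 is not in 36.214.122.96/27


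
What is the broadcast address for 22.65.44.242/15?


Network: 22.64.0.0/15
Host bits = 17
Set all host bits to 1:
Broadcast: 22.65.255.255


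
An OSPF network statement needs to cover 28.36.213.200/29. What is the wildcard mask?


Subnet mask: 255.255.255.248
Wildcard = 255.255.255.255 - subnet mask
255 - 255 = 0
255 - 255 = 0
255 - 255 = 0
255 - 248 = 7
Wildcard: 0.0.0.7


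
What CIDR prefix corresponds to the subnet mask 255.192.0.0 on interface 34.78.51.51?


Binary: 11111111.11000000.00000000.00000000
Count leading 1s
Prefix: /10


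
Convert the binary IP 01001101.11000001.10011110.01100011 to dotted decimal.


01001101 = 77
11000001 = 193
10011110 = 158
01100011 = 99
IP: 77.193.158.99


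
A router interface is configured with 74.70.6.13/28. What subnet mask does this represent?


/28 means 28 network bits, 4 host bits
Binary: 11111111111111111111111111110000
Mask: 255.255.255.240


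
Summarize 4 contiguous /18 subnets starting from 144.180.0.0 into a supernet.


Original prefix: /18
Number of subnets: 4 = 2^2
New prefix = 18 - 2 = 16
Supernet: 144.180.0.0/16


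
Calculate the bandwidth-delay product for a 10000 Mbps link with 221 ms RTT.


BDP = bandwidth * RTT
= 10000 Mbps * 221 ms
= 10000 * 1e6 * 221 / 1000 bits
= 2210000000 bits
= 276250000 bytes
= 269775.3906 KB
BDP = 2210000000 bits (276250000 bytes)


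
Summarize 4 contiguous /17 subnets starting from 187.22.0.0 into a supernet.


Original prefix: /17
Number of subnets: 4 = 2^2
New prefix = 17 - 2 = 15
Supernet: 187.22.0.0/15


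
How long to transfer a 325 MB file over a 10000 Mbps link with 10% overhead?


Effective throughput = 10000 * (1 - 10/100) = 9000 Mbps
File size in Mb = 325 * 8 = 2600 Mb
Time = 2600 / 9000
Time = 0.2889 seconds


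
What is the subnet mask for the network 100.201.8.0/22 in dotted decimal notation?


/22 means 22 network bits, 10 host bits
Binary: 11111111111111111111110000000000
Mask: 255.255.252.0


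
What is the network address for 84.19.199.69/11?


IP:   01010100.00010011.11000111.01000101
Mask: 11111111.11100000.00000000.00000000
AND operation:
Net:  01010100.00000000.00000000.00000000
Network: 84.0.0.0/11


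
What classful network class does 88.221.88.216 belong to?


First octet: 88
Binary: 01011000
0xxxxxxx -> Class A (1-126)
Class A, default mask 255.0.0.0 (/8)


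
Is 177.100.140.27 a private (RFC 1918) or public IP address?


RFC 1918 private ranges:
  10.0.0.0/8 (10.0.0.0 - 10.255.255.255)
  172.16.0.0/12 (172.16.0.0 - 172.31.255.255)
  192.168.0.0/16 (192.168.0.0 - 192.168.255.255)
Public (not in any RFC 1918 range)


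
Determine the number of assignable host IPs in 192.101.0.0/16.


Host bits = 32 - 16 = 16
Total addresses = 2^16 = 65536
Usable = total - 2 (network and broadcast)
Usable hosts: 65534


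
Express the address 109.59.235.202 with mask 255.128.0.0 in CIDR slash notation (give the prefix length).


Binary: 11111111.10000000.00000000.00000000
Count leading 1s
Prefix: /9


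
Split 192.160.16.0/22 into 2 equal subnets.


New prefix = 22 + 1 = 23
Each subnet has 512 addresses
  192.160.16.0/23
  192.160.18.0/23
Subnets: 192.160.16.0/23, 192.160.18.0/23


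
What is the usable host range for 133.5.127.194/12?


Network: 133.0.0.0
Broadcast: 133.15.255.255
First usable = network + 1
Last usable = broadcast - 1
Range: 133.0.0.1 to 133.15.255.254


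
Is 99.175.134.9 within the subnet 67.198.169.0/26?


Subnet network: 67.198.169.0
Test IP AND mask: 99.175.134.0
No, 99.175.134.9 is not in 67.198.169.0/26


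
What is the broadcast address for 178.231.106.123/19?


Network: 178.231.96.0/19
Host bits = 13
Set all host bits to 1:
Broadcast: 178.231.127.255


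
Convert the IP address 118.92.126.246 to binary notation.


118 = 01110110
92 = 01011100
126 = 01111110
246 = 11110110
Binary: 01110110.01011100.01111110.11110110


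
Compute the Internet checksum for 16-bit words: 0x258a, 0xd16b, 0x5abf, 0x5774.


Sum all words (with carry folding):
+ 0x258a = 0x258a
+ 0xd16b = 0xf6f5
+ 0x5abf = 0x51b5
+ 0x5774 = 0xa929
One's complement: ~0xa929
Checksum = 0x56d6


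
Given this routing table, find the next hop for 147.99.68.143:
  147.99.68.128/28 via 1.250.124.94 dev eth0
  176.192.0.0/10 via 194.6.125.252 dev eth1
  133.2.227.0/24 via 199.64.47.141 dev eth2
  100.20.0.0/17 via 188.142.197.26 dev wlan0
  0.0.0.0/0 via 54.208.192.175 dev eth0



Longest prefix match for 147.99.68.143:
  /28 147.99.68.128: MATCH
  /10 176.192.0.0: no
  /24 133.2.227.0: no
  /17 100.20.0.0: no
  /0 0.0.0.0: MATCH
Selected: next-hop 1.250.124.94 via eth0 (matched /28)


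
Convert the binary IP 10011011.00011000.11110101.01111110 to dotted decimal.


10011011 = 155
00011000 = 24
11110101 = 245
01111110 = 126
IP: 155.24.245.126


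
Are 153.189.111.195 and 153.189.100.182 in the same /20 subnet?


Mask: 255.255.240.0
153.189.111.195 AND mask = 153.189.96.0
153.189.100.182 AND mask = 153.189.96.0
Yes, same subnet (153.189.96.0)


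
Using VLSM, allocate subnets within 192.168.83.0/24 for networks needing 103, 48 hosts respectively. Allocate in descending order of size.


103 hosts -> /25 (126 usable): 192.168.83.0/25
48 hosts -> /26 (62 usable): 192.168.83.128/26
Allocation: 192.168.83.0/25 (103 hosts, 126 usable); 192.168.83.128/26 (48 hosts, 62 usable)


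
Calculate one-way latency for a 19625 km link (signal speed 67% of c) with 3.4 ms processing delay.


Speed = 0.67 * 3e5 km/s = 201000 km/s
Propagation delay = 19625 / 201000 = 0.0976 s = 97.6368 ms
Processing delay = 3.4 ms
Total one-way latency = 101.0368 ms


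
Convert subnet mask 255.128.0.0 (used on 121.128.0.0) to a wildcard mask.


Subnet mask: 255.128.0.0
Wildcard = 255.255.255.255 - subnet mask
255 - 255 = 0
255 - 128 = 127
255 - 0 = 255
255 - 0 = 255
Wildcard: 0.127.255.255


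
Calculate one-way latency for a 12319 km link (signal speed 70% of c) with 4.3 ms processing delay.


Speed = 0.7 * 3e5 km/s = 210000 km/s
Propagation delay = 12319 / 210000 = 0.0587 s = 58.6619 ms
Processing delay = 4.3 ms
Total one-way latency = 62.9619 ms


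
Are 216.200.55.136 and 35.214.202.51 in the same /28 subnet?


Mask: 255.255.255.240
216.200.55.136 AND mask = 216.200.55.128
35.214.202.51 AND mask = 35.214.202.48
No, different subnets (216.200.55.128 vs 35.214.202.48)


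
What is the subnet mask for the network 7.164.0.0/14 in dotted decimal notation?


/14 means 14 network bits, 18 host bits
Binary: 11111111111111000000000000000000
Mask: 255.252.0.0


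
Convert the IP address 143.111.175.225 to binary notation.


143 = 10001111
111 = 01101111
175 = 10101111
225 = 11100001
Binary: 10001111.01101111.10101111.11100001


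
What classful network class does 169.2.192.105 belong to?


First octet: 169
Binary: 10101001
10xxxxxx -> Class B (128-191)
Class B, default mask 255.255.0.0 (/16)


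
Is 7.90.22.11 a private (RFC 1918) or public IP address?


RFC 1918 private ranges:
  10.0.0.0/8 (10.0.0.0 - 10.255.255.255)
  172.16.0.0/12 (172.16.0.0 - 172.31.255.255)
  192.168.0.0/16 (192.168.0.0 - 192.168.255.255)
Public (not in any RFC 1918 range)


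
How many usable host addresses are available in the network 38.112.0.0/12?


Host bits = 32 - 12 = 20
Total addresses = 2^20 = 1048576
Usable = total - 2 (network and broadcast)
Usable hosts: 1048574


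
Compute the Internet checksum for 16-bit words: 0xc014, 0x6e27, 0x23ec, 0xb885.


Sum all words (with carry folding):
+ 0xc014 = 0xc014
+ 0x6e27 = 0x2e3c
+ 0x23ec = 0x5228
+ 0xb885 = 0x0aae
One's complement: ~0x0aae
Checksum = 0xf551


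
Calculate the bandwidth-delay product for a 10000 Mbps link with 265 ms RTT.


BDP = bandwidth * RTT
= 10000 Mbps * 265 ms
= 10000 * 1e6 * 265 / 1000 bits
= 2650000000 bits
= 331250000 bytes
= 323486.3281 KB
BDP = 2650000000 bits (331250000 bytes)


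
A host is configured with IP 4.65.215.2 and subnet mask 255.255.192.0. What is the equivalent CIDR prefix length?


Binary: 11111111.11111111.11000000.00000000
Count leading 1s
Prefix: /18


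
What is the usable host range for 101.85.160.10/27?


Network: 101.85.160.0
Broadcast: 101.85.160.31
First usable = network + 1
Last usable = broadcast - 1
Range: 101.85.160.1 to 101.85.160.30


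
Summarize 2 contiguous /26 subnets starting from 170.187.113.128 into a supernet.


Original prefix: /26
Number of subnets: 2 = 2^1
New prefix = 26 - 1 = 25
Supernet: 170.187.113.128/25


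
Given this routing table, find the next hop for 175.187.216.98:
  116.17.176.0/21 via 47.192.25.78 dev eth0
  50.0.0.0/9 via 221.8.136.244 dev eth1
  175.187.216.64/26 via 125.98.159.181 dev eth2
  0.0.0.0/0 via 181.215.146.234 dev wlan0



Longest prefix match for 175.187.216.98:
  /21 116.17.176.0: no
  /9 50.0.0.0: no
  /26 175.187.216.64: MATCH
  /0 0.0.0.0: MATCH
Selected: next-hop 125.98.159.181 via eth2 (matched /26)


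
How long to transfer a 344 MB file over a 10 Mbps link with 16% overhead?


Effective throughput = 10 * (1 - 16/100) = 8.4 Mbps
File size in Mb = 344 * 8 = 2752 Mb
Time = 2752 / 8.4
Time = 327.619 seconds


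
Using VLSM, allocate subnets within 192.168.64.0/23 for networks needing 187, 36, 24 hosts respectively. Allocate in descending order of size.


187 hosts -> /24 (254 usable): 192.168.64.0/24
36 hosts -> /26 (62 usable): 192.168.65.0/26
24 hosts -> /27 (30 usable): 192.168.65.64/27
Allocation: 192.168.64.0/24 (187 hosts, 254 usable); 192.168.65.0/26 (36 hosts, 62 usable); 192.168.65.64/27 (24 hosts, 30 usable)


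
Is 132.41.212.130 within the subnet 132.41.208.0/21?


Subnet network: 132.41.208.0
Test IP AND mask: 132.41.208.0
Yes, 132.41.212.130 is in 132.41.208.0/21


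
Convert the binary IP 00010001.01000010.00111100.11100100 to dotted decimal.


00010001 = 17
01000010 = 66
00111100 = 60
11100100 = 228
IP: 17.66.60.228


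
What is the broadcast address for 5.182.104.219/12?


Network: 5.176.0.0/12
Host bits = 20
Set all host bits to 1:
Broadcast: 5.191.255.255


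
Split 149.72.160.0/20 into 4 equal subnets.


New prefix = 20 + 2 = 22
Each subnet has 1024 addresses
  149.72.160.0/22
  149.72.164.0/22
  149.72.168.0/22
  149.72.172.0/22
Subnets: 149.72.160.0/22, 149.72.164.0/22, 149.72.168.0/22, 149.72.172.0/22


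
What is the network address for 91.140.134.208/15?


IP:   01011011.10001100.10000110.11010000
Mask: 11111111.11111110.00000000.00000000
AND operation:
Net:  01011011.10001100.00000000.00000000
Network: 91.140.0.0/15


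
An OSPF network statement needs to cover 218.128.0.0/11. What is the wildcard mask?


Subnet mask: 255.224.0.0
Wildcard = 255.255.255.255 - subnet mask
255 - 255 = 0
255 - 224 = 31
255 - 0 = 255
255 - 0 = 255
Wildcard: 0.31.255.255


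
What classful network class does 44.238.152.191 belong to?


First octet: 44
Binary: 00101100
0xxxxxxx -> Class A (1-126)
Class A, default mask 255.0.0.0 (/8)


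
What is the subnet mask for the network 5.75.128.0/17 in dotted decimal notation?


/17 means 17 network bits, 15 host bits
Binary: 11111111111111111000000000000000
Mask: 255.255.128.0


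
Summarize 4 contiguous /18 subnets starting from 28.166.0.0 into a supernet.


Original prefix: /18
Number of subnets: 4 = 2^2
New prefix = 18 - 2 = 16
Supernet: 28.166.0.0/16


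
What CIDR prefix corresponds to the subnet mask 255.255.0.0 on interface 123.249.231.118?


Binary: 11111111.11111111.00000000.00000000
Count leading 1s
Prefix: /16


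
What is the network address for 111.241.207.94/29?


IP:   01101111.11110001.11001111.01011110
Mask: 11111111.11111111.11111111.11111000
AND operation:
Net:  01101111.11110001.11001111.01011000
Network: 111.241.207.88/29


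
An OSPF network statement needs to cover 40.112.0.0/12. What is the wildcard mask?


Subnet mask: 255.240.0.0
Wildcard = 255.255.255.255 - subnet mask
255 - 255 = 0
255 - 240 = 15
255 - 0 = 255
255 - 0 = 255
Wildcard: 0.15.255.255


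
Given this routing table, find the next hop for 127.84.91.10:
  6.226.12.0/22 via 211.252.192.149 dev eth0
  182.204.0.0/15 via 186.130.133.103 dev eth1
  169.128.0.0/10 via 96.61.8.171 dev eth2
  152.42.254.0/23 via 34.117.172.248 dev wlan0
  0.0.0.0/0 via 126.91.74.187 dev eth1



Longest prefix match for 127.84.91.10:
  /22 6.226.12.0: no
  /15 182.204.0.0: no
  /10 169.128.0.0: no
  /23 152.42.254.0: no
  /0 0.0.0.0: MATCH
Selected: next-hop 126.91.74.187 via eth1 (matched /0)


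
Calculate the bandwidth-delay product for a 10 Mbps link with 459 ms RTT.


BDP = bandwidth * RTT
= 10 Mbps * 459 ms
= 10 * 1e6 * 459 / 1000 bits
= 4590000 bits
= 573750 bytes
= 560.3027 KB
BDP = 4590000 bits (573750 bytes)


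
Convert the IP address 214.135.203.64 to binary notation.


214 = 11010110
135 = 10000111
203 = 11001011
64 = 01000000
Binary: 11010110.10000111.11001011.01000000


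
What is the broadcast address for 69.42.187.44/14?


Network: 69.40.0.0/14
Host bits = 18
Set all host bits to 1:
Broadcast: 69.43.255.255


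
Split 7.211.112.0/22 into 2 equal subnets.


New prefix = 22 + 1 = 23
Each subnet has 512 addresses
  7.211.112.0/23
  7.211.114.0/23
Subnets: 7.211.112.0/23, 7.211.114.0/23


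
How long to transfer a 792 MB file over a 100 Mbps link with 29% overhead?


Effective throughput = 100 * (1 - 29/100) = 71 Mbps
File size in Mb = 792 * 8 = 6336 Mb
Time = 6336 / 71
Time = 89.2394 seconds


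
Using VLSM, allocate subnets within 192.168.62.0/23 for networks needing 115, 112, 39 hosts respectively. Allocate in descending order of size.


115 hosts -> /25 (126 usable): 192.168.62.0/25
112 hosts -> /25 (126 usable): 192.168.62.128/25
39 hosts -> /26 (62 usable): 192.168.63.0/26
Allocation: 192.168.62.0/25 (115 hosts, 126 usable); 192.168.62.128/25 (112 hosts, 126 usable); 192.168.63.0/26 (39 hosts, 62 usable)


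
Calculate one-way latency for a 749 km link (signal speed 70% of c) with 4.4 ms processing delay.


Speed = 0.7 * 3e5 km/s = 210000 km/s
Propagation delay = 749 / 210000 = 0.0036 s = 3.5667 ms
Processing delay = 4.4 ms
Total one-way latency = 7.9667 ms


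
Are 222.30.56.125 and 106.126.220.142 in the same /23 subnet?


Mask: 255.255.254.0
222.30.56.125 AND mask = 222.30.56.0
106.126.220.142 AND mask = 106.126.220.0
No, different subnets (222.30.56.0 vs 106.126.220.0)


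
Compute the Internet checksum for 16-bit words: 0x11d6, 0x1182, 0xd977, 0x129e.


Sum all words (with carry folding):
+ 0x11d6 = 0x11d6
+ 0x1182 = 0x2358
+ 0xd977 = 0xfccf
+ 0x129e = 0x0f6e
One's complement: ~0x0f6e
Checksum = 0xf091


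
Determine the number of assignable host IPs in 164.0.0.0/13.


Host bits = 32 - 13 = 19
Total addresses = 2^19 = 524288
Usable = total - 2 (network and broadcast)
Usable hosts: 524286


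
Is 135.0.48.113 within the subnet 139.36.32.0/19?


Subnet network: 139.36.32.0
Test IP AND mask: 135.0.32.0
No, 135.0.48.113 is not in 139.36.32.0/19


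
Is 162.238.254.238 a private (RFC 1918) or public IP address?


RFC 1918 private ranges:
  10.0.0.0/8 (10.0.0.0 - 10.255.255.255)
  172.16.0.0/12 (172.16.0.0 - 172.31.255.255)
  192.168.0.0/16 (192.168.0.0 - 192.168.255.255)
Public (not in any RFC 1918 range)


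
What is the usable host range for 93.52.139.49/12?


Network: 93.48.0.0
Broadcast: 93.63.255.255
First usable = network + 1
Last usable = broadcast - 1
Range: 93.48.0.1 to 93.63.255.254


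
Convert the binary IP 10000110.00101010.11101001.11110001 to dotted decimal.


10000110 = 134
00101010 = 42
11101001 = 233
11110001 = 241
IP: 134.42.233.241


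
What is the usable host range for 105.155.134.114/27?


Network: 105.155.134.96
Broadcast: 105.155.134.127
First usable = network + 1
Last usable = broadcast - 1
Range: 105.155.134.97 to 105.155.134.126


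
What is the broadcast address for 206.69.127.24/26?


Network: 206.69.127.0/26
Host bits = 6
Set all host bits to 1:
Broadcast: 206.69.127.63


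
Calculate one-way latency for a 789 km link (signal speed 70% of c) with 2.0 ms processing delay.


Speed = 0.7 * 3e5 km/s = 210000 km/s
Propagation delay = 789 / 210000 = 0.0038 s = 3.7571 ms
Processing delay = 2.0 ms
Total one-way latency = 5.7571 ms


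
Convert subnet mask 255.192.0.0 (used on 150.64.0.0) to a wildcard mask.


Subnet mask: 255.192.0.0
Wildcard = 255.255.255.255 - subnet mask
255 - 255 = 0
255 - 192 = 63
255 - 0 = 255
255 - 0 = 255
Wildcard: 0.63.255.255


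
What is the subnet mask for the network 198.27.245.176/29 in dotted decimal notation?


/29 means 29 network bits, 3 host bits
Binary: 11111111111111111111111111111000
Mask: 255.255.255.248


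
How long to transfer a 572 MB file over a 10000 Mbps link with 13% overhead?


Effective throughput = 10000 * (1 - 13/100) = 8700 Mbps
File size in Mb = 572 * 8 = 4576 Mb
Time = 4576 / 8700
Time = 0.526 seconds


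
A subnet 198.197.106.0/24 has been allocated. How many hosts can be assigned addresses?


Host bits = 32 - 24 = 8
Total addresses = 2^8 = 256
Usable = total - 2 (network and broadcast)
Usable hosts: 254


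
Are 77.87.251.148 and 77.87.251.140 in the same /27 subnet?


Mask: 255.255.255.224
77.87.251.148 AND mask = 77.87.251.128
77.87.251.140 AND mask = 77.87.251.128
Yes, same subnet (77.87.251.128)


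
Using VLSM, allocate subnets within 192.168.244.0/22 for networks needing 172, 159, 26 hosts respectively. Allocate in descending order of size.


172 hosts -> /24 (254 usable): 192.168.244.0/24
159 hosts -> /24 (254 usable): 192.168.245.0/24
26 hosts -> /27 (30 usable): 192.168.246.0/27
Allocation: 192.168.244.0/24 (172 hosts, 254 usable); 192.168.245.0/24 (159 hosts, 254 usable); 192.168.246.0/27 (26 hosts, 30 usable)


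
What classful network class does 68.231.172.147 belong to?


First octet: 68
Binary: 01000100
0xxxxxxx -> Class A (1-126)
Class A, default mask 255.0.0.0 (/8)


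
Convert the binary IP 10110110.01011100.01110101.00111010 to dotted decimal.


10110110 = 182
01011100 = 92
01110101 = 117
00111010 = 58
IP: 182.92.117.58


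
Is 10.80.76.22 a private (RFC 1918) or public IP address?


RFC 1918 private ranges:
  10.0.0.0/8 (10.0.0.0 - 10.255.255.255)
  172.16.0.0/12 (172.16.0.0 - 172.31.255.255)
  192.168.0.0/16 (192.168.0.0 - 192.168.255.255)
Private (in 10.0.0.0/8)


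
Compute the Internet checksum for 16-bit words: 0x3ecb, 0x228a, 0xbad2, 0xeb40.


Sum all words (with carry folding):
+ 0x3ecb = 0x3ecb
+ 0x228a = 0x6155
+ 0xbad2 = 0x1c28
+ 0xeb40 = 0x0769
One's complement: ~0x0769
Checksum = 0xf896


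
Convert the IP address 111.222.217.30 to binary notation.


111 = 01101111
222 = 11011110
217 = 11011001
30 = 00011110
Binary: 01101111.11011110.11011001.00011110


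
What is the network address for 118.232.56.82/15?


IP:   01110110.11101000.00111000.01010010
Mask: 11111111.11111110.00000000.00000000
AND operation:
Net:  01110110.11101000.00000000.00000000
Network: 118.232.0.0/15


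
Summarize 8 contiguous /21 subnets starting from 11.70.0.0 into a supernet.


Original prefix: /21
Number of subnets: 8 = 2^3
New prefix = 21 - 3 = 18
Supernet: 11.70.0.0/18


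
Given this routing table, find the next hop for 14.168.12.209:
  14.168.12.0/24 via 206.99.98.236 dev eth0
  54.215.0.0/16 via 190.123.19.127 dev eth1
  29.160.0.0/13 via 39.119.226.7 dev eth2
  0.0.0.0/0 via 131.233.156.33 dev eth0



Longest prefix match for 14.168.12.209:
  /24 14.168.12.0: MATCH
  /16 54.215.0.0: no
  /13 29.160.0.0: no
  /0 0.0.0.0: MATCH
Selected: next-hop 206.99.98.236 via eth0 (matched /24)


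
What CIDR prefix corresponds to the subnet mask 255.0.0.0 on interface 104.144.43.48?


Binary: 11111111.00000000.00000000.00000000
Count leading 1s
Prefix: /8


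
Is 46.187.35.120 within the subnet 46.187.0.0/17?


Subnet network: 46.187.0.0
Test IP AND mask: 46.187.0.0
Yes, 46.187.35.120 is in 46.187.0.0/17


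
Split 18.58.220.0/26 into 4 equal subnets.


New prefix = 26 + 2 = 28
Each subnet has 16 addresses
  18.58.220.0/28
  18.58.220.16/28
  18.58.220.32/28
  18.58.220.48/28
Subnets: 18.58.220.0/28, 18.58.220.16/28, 18.58.220.32/28, 18.58.220.48/28


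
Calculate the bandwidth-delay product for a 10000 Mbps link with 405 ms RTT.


BDP = bandwidth * RTT
= 10000 Mbps * 405 ms
= 10000 * 1e6 * 405 / 1000 bits
= 4050000000 bits
= 506250000 bytes
= 494384.7656 KB
BDP = 4050000000 bits (506250000 bytes)


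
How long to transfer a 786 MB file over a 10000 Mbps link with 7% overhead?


Effective throughput = 10000 * (1 - 7/100) = 9300 Mbps
File size in Mb = 786 * 8 = 6288 Mb
Time = 6288 / 9300
Time = 0.6761 seconds


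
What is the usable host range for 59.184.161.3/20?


Network: 59.184.160.0
Broadcast: 59.184.175.255
First usable = network + 1
Last usable = broadcast - 1
Range: 59.184.160.1 to 59.184.175.254


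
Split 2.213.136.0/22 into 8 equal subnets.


New prefix = 22 + 3 = 25
Each subnet has 128 addresses
  2.213.136.0/25
  2.213.136.128/25
  2.213.137.0/25
  2.213.137.128/25
  2.213.138.0/25
  2.213.138.128/25
  2.213.139.0/25
  2.213.139.128/25
Subnets: 2.213.136.0/25, 2.213.136.128/25, 2.213.137.0/25, 2.213.137.128/25, 2.213.138.0/25, 2.213.138.128/25, 2.213.139.0/25, 2.213.139.128/25


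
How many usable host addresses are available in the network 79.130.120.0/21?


Host bits = 32 - 21 = 11
Total addresses = 2^11 = 2048
Usable = total - 2 (network and broadcast)
Usable hosts: 2046


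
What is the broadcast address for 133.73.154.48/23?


Network: 133.73.154.0/23
Host bits = 9
Set all host bits to 1:
Broadcast: 133.73.155.255


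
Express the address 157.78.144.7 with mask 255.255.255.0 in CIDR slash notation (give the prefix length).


Binary: 11111111.11111111.11111111.00000000
Count leading 1s
Prefix: /24


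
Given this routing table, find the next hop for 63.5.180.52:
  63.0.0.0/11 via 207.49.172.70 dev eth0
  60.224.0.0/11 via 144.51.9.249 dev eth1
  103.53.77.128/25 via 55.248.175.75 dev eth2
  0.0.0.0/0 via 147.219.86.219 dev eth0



Longest prefix match for 63.5.180.52:
  /11 63.0.0.0: MATCH
  /11 60.224.0.0: no
  /25 103.53.77.128: no
  /0 0.0.0.0: MATCH
Selected: next-hop 207.49.172.70 via eth0 (matched /11)


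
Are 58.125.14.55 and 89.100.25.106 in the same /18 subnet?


Mask: 255.255.192.0
58.125.14.55 AND mask = 58.125.0.0
89.100.25.106 AND mask = 89.100.0.0
No, different subnets (58.125.0.0 vs 89.100.0.0)


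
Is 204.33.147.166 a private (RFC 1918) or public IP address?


RFC 1918 private ranges:
  10.0.0.0/8 (10.0.0.0 - 10.255.255.255)
  172.16.0.0/12 (172.16.0.0 - 172.31.255.255)
  192.168.0.0/16 (192.168.0.0 - 192.168.255.255)
Public (not in any RFC 1918 range)


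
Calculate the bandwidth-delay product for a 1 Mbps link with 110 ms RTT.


BDP = bandwidth * RTT
= 1 Mbps * 110 ms
= 1 * 1e6 * 110 / 1000 bits
= 110000 bits
= 13750 bytes
= 13.4277 KB
BDP = 110000 bits (13750 bytes)


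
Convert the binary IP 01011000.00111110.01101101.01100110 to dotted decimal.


01011000 = 88
00111110 = 62
01101101 = 109
01100110 = 102
IP: 88.62.109.102


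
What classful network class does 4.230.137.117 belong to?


First octet: 4
Binary: 00000100
0xxxxxxx -> Class A (1-126)
Class A, default mask 255.0.0.0 (/8)


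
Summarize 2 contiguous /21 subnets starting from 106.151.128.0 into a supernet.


Original prefix: /21
Number of subnets: 2 = 2^1
New prefix = 21 - 1 = 20
Supernet: 106.151.128.0/20


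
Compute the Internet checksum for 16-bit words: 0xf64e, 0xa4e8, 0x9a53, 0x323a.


Sum all words (with carry folding):
+ 0xf64e = 0xf64e
+ 0xa4e8 = 0x9b37
+ 0x9a53 = 0x358b
+ 0x323a = 0x67c5
One's complement: ~0x67c5
Checksum = 0x983a


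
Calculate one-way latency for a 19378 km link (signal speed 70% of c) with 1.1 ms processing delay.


Speed = 0.7 * 3e5 km/s = 210000 km/s
Propagation delay = 19378 / 210000 = 0.0923 s = 92.2762 ms
Processing delay = 1.1 ms
Total one-way latency = 93.3762 ms


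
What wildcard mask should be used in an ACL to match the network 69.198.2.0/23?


Subnet mask: 255.255.254.0
Wildcard = 255.255.255.255 - subnet mask
255 - 255 = 0
255 - 255 = 0
255 - 254 = 1
255 - 0 = 255
Wildcard: 0.0.1.255


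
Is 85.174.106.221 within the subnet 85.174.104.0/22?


Subnet network: 85.174.104.0
Test IP AND mask: 85.174.104.0
Yes, 85.174.106.221 is in 85.174.104.0/22


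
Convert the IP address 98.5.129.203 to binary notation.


98 = 01100010
5 = 00000101
129 = 10000001
203 = 11001011
Binary: 01100010.00000101.10000001.11001011


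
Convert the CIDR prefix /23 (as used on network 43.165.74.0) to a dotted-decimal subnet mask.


/23 means 23 network bits, 9 host bits
Binary: 11111111111111111111111000000000
Mask: 255.255.254.0


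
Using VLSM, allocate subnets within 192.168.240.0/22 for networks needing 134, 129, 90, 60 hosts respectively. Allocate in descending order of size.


134 hosts -> /24 (254 usable): 192.168.240.0/24
129 hosts -> /24 (254 usable): 192.168.241.0/24
90 hosts -> /25 (126 usable): 192.168.242.0/25
60 hosts -> /26 (62 usable): 192.168.242.128/26
Allocation: 192.168.240.0/24 (134 hosts, 254 usable); 192.168.241.0/24 (129 hosts, 254 usable); 192.168.242.0/25 (90 hosts, 126 usable); 192.168.242.128/26 (60 hosts, 62 usable)


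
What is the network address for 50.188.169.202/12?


IP:   00110010.10111100.10101001.11001010
Mask: 11111111.11110000.00000000.00000000
AND operation:
Net:  00110010.10110000.00000000.00000000
Network: 50.176.0.0/12


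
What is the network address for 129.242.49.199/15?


IP:   10000001.11110010.00110001.11000111
Mask: 11111111.11111110.00000000.00000000
AND operation:
Net:  10000001.11110010.00000000.00000000
Network: 129.242.0.0/15


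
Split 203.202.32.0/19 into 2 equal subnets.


New prefix = 19 + 1 = 20
Each subnet has 4096 addresses
  203.202.32.0/20
  203.202.48.0/20
Subnets: 203.202.32.0/20, 203.202.48.0/20


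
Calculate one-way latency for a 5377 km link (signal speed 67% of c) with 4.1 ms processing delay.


Speed = 0.67 * 3e5 km/s = 201000 km/s
Propagation delay = 5377 / 201000 = 0.0268 s = 26.7512 ms
Processing delay = 4.1 ms
Total one-way latency = 30.8512 ms


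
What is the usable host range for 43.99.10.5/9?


Network: 43.0.0.0
Broadcast: 43.127.255.255
First usable = network + 1
Last usable = broadcast - 1
Range: 43.0.0.1 to 43.127.255.254


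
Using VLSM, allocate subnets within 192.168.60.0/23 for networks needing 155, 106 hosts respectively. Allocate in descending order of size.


155 hosts -> /24 (254 usable): 192.168.60.0/24
106 hosts -> /25 (126 usable): 192.168.61.0/25
Allocation: 192.168.60.0/24 (155 hosts, 254 usable); 192.168.61.0/25 (106 hosts, 126 usable)


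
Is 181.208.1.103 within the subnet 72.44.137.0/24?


Subnet network: 72.44.137.0
Test IP AND mask: 181.208.1.0
No, 181.208.1.103 is not in 72.44.137.0/24


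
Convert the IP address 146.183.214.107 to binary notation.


146 = 10010010
183 = 10110111
214 = 11010110
107 = 01101011
Binary: 10010010.10110111.11010110.01101011


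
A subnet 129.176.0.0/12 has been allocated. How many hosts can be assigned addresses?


Host bits = 32 - 12 = 20
Total addresses = 2^20 = 1048576
Usable = total - 2 (network and broadcast)
Usable hosts: 1048574


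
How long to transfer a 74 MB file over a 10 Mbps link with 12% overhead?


Effective throughput = 10 * (1 - 12/100) = 8.8 Mbps
File size in Mb = 74 * 8 = 592 Mb
Time = 592 / 8.8
Time = 67.2727 seconds


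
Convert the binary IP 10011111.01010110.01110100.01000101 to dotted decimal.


10011111 = 159
01010110 = 86
01110100 = 116
01000101 = 69
IP: 159.86.116.69


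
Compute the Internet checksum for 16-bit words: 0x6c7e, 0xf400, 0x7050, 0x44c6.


Sum all words (with carry folding):
+ 0x6c7e = 0x6c7e
+ 0xf400 = 0x607f
+ 0x7050 = 0xd0cf
+ 0x44c6 = 0x1596
One's complement: ~0x1596
Checksum = 0xea69


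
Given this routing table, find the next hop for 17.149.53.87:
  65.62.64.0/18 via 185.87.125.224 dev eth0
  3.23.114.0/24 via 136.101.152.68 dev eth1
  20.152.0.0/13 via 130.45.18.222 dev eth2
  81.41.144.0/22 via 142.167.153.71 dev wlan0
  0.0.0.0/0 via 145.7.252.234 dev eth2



Longest prefix match for 17.149.53.87:
  /18 65.62.64.0: no
  /24 3.23.114.0: no
  /13 20.152.0.0: no
  /22 81.41.144.0: no
  /0 0.0.0.0: MATCH
Selected: next-hop 145.7.252.234 via eth2 (matched /0)


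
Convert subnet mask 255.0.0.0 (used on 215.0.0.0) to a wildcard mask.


Subnet mask: 255.0.0.0
Wildcard = 255.255.255.255 - subnet mask
255 - 255 = 0
255 - 0 = 255
255 - 0 = 255
255 - 0 = 255
Wildcard: 0.255.255.255


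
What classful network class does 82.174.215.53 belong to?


First octet: 82
Binary: 01010010
0xxxxxxx -> Class A (1-126)
Class A, default mask 255.0.0.0 (/8)


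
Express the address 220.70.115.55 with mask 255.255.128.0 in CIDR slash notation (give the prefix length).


Binary: 11111111.11111111.10000000.00000000
Count leading 1s
Prefix: /17


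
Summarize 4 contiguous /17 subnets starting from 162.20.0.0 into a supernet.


Original prefix: /17
Number of subnets: 4 = 2^2
New prefix = 17 - 2 = 15
Supernet: 162.20.0.0/15


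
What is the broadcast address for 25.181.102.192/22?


Network: 25.181.100.0/22
Host bits = 10
Set all host bits to 1:
Broadcast: 25.181.103.255


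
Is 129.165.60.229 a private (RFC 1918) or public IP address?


RFC 1918 private ranges:
  10.0.0.0/8 (10.0.0.0 - 10.255.255.255)
  172.16.0.0/12 (172.16.0.0 - 172.31.255.255)
  192.168.0.0/16 (192.168.0.0 - 192.168.255.255)
Public (not in any RFC 1918 range)


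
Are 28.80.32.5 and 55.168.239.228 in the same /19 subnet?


Mask: 255.255.224.0
28.80.32.5 AND mask = 28.80.32.0
55.168.239.228 AND mask = 55.168.224.0
No, different subnets (28.80.32.0 vs 55.168.224.0)


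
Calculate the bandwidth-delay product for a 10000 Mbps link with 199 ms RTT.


BDP = bandwidth * RTT
= 10000 Mbps * 199 ms
= 10000 * 1e6 * 199 / 1000 bits
= 1990000000 bits
= 248750000 bytes
= 242919.9219 KB
BDP = 1990000000 bits (248750000 bytes)


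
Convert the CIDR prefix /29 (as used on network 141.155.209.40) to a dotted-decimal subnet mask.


/29 means 29 network bits, 3 host bits
Binary: 11111111111111111111111111111000
Mask: 255.255.255.248


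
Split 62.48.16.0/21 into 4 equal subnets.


New prefix = 21 + 2 = 23
Each subnet has 512 addresses
  62.48.16.0/23
  62.48.18.0/23
  62.48.20.0/23
  62.48.22.0/23
Subnets: 62.48.16.0/23, 62.48.18.0/23, 62.48.20.0/23, 62.48.22.0/23


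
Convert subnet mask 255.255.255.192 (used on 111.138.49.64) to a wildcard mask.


Subnet mask: 255.255.255.192
Wildcard = 255.255.255.255 - subnet mask
255 - 255 = 0
255 - 255 = 0
255 - 255 = 0
255 - 192 = 63
Wildcard: 0.0.0.63


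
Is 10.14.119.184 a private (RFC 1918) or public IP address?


RFC 1918 private ranges:
  10.0.0.0/8 (10.0.0.0 - 10.255.255.255)
  172.16.0.0/12 (172.16.0.0 - 172.31.255.255)
  192.168.0.0/16 (192.168.0.0 - 192.168.255.255)
Private (in 10.0.0.0/8)


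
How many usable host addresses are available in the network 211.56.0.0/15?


Host bits = 32 - 15 = 17
Total addresses = 2^17 = 131072
Usable = total - 2 (network and broadcast)
Usable hosts: 131070


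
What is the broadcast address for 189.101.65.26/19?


Network: 189.101.64.0/19
Host bits = 13
Set all host bits to 1:
Broadcast: 189.101.95.255


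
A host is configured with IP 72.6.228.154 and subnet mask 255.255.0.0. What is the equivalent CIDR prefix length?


Binary: 11111111.11111111.00000000.00000000
Count leading 1s
Prefix: /16


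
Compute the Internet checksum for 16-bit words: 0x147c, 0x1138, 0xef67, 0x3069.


Sum all words (with carry folding):
+ 0x147c = 0x147c
+ 0x1138 = 0x25b4
+ 0xef67 = 0x151c
+ 0x3069 = 0x4585
One's complement: ~0x4585
Checksum = 0xba7a


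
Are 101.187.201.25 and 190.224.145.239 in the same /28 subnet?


Mask: 255.255.255.240
101.187.201.25 AND mask = 101.187.201.16
190.224.145.239 AND mask = 190.224.145.224
No, different subnets (101.187.201.16 vs 190.224.145.224)


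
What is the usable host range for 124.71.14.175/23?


Network: 124.71.14.0
Broadcast: 124.71.15.255
First usable = network + 1
Last usable = broadcast - 1
Range: 124.71.14.1 to 124.71.15.254


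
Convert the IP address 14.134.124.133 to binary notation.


14 = 00001110
134 = 10000110
124 = 01111100
133 = 10000101
Binary: 00001110.10000110.01111100.10000101


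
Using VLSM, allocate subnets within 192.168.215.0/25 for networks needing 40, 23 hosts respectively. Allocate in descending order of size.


40 hosts -> /26 (62 usable): 192.168.215.0/26
23 hosts -> /27 (30 usable): 192.168.215.64/27
Allocation: 192.168.215.0/26 (40 hosts, 62 usable); 192.168.215.64/27 (23 hosts, 30 usable)


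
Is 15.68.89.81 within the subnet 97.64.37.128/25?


Subnet network: 97.64.37.128
Test IP AND mask: 15.68.89.0
No, 15.68.89.81 is not in 97.64.37.128/25


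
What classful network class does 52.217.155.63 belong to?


First octet: 52
Binary: 00110100
0xxxxxxx -> Class A (1-126)
Class A, default mask 255.0.0.0 (/8)


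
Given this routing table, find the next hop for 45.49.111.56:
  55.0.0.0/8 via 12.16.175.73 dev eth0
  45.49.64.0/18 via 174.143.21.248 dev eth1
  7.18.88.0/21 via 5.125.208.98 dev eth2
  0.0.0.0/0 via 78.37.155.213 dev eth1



Longest prefix match for 45.49.111.56:
  /8 55.0.0.0: no
  /18 45.49.64.0: MATCH
  /21 7.18.88.0: no
  /0 0.0.0.0: MATCH
Selected: next-hop 174.143.21.248 via eth1 (matched /18)


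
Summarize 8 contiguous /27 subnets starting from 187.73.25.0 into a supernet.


Original prefix: /27
Number of subnets: 8 = 2^3
New prefix = 27 - 3 = 24
Supernet: 187.73.25.0/24


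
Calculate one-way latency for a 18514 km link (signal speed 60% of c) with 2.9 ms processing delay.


Speed = 0.6 * 3e5 km/s = 180000 km/s
Propagation delay = 18514 / 180000 = 0.1029 s = 102.8556 ms
Processing delay = 2.9 ms
Total one-way latency = 105.7556 ms


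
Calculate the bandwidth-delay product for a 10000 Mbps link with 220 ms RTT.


BDP = bandwidth * RTT
= 10000 Mbps * 220 ms
= 10000 * 1e6 * 220 / 1000 bits
= 2200000000 bits
= 275000000 bytes
= 268554.6875 KB
BDP = 2200000000 bits (275000000 bytes)


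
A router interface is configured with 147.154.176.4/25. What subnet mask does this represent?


/25 means 25 network bits, 7 host bits
Binary: 11111111111111111111111110000000
Mask: 255.255.255.128


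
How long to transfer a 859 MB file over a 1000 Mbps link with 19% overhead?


Effective throughput = 1000 * (1 - 19/100) = 810 Mbps
File size in Mb = 859 * 8 = 6872 Mb
Time = 6872 / 810
Time = 8.484 seconds


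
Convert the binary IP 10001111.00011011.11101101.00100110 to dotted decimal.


10001111 = 143
00011011 = 27
11101101 = 237
00100110 = 38
IP: 143.27.237.38


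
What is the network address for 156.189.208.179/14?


IP:   10011100.10111101.11010000.10110011
Mask: 11111111.11111100.00000000.00000000
AND operation:
Net:  10011100.10111100.00000000.00000000
Network: 156.188.0.0/14


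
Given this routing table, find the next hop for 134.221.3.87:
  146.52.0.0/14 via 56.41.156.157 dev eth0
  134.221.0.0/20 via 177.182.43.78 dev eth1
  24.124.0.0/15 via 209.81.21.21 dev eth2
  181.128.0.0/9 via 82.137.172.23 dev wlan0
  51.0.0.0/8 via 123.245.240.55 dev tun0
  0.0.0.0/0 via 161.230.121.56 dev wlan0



Longest prefix match for 134.221.3.87:
  /14 146.52.0.0: no
  /20 134.221.0.0: MATCH
  /15 24.124.0.0: no
  /9 181.128.0.0: no
  /8 51.0.0.0: no
  /0 0.0.0.0: MATCH
Selected: next-hop 177.182.43.78 via eth1 (matched /20)


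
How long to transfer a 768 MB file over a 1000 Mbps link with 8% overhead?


Effective throughput = 1000 * (1 - 8/100) = 920 Mbps
File size in Mb = 768 * 8 = 6144 Mb
Time = 6144 / 920
Time = 6.6783 seconds


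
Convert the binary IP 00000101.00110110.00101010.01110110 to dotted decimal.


00000101 = 5
00110110 = 54
00101010 = 42
01110110 = 118
IP: 5.54.42.118


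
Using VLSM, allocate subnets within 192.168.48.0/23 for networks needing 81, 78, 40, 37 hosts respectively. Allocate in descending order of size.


81 hosts -> /25 (126 usable): 192.168.48.0/25
78 hosts -> /25 (126 usable): 192.168.48.128/25
40 hosts -> /26 (62 usable): 192.168.49.0/26
37 hosts -> /26 (62 usable): 192.168.49.64/26
Allocation: 192.168.48.0/25 (81 hosts, 126 usable); 192.168.48.128/25 (78 hosts, 126 usable); 192.168.49.0/26 (40 hosts, 62 usable); 192.168.49.64/26 (37 hosts, 62 usable)
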